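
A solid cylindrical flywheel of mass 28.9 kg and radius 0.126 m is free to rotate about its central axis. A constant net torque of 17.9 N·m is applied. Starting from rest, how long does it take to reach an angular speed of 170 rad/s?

I = ½MR² = (1/2)(28.9)(0.126)² = 0.2294 kg·m².
α = τ/I = 17.9/0.2294 = 78.03 rad/s².
ω = αt ⇒ t = ω/α = 170/78.03 = 2.179 s.

t ≈ 2.18 s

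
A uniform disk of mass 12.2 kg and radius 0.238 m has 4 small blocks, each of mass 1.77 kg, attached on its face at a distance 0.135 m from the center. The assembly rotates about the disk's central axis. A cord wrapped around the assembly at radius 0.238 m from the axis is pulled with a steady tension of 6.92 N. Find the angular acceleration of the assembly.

I_disk = ½MR² = ½(12.2)(0.238)² = 0.3455 kg·m².
I_blocks = 4·m·r² = 4(1.77)(0.135)² = 0.1290 kg·m².
Total I = 0.4746 kg·m².
τ = F r = (6.92)(0.238) = 1.647 N·m.
α = τ/I = 1.647/0.4746 = 3.470 rad/s².

α ≈ 3.47 rad/s²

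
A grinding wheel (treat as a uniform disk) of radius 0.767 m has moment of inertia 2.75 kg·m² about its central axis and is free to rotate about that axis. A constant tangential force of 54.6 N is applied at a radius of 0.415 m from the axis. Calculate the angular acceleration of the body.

τ = F·r = (54.6)(0.415) = 22.66 N·m.
From τ = Iα: α = 22.66/2.750 = 8.240 rad/s².

α ≈ 8.24 rad/s²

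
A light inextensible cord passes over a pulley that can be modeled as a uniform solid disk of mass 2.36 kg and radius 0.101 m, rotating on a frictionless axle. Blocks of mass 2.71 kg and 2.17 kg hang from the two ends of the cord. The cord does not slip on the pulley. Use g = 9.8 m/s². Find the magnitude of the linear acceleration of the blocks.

a ≈ 0.873 m/s²

I = ½MR² = (1/2)(2.36)(0.101)² = 0.01204 kg·m².
Heavier block: m₁g − T₁ = m₁a. Lighter block: T₂ − m₂g = m₂a.
Pulley: (T₁ − T₂)R = Iα = I(a/R), so T₁ − T₂ = (I/R²)a = (1/2)M_p a = 1.180·a.
Adding the three: (m₁ − m₂)g = (m₁ + m₂ + 1.180)a, so a = (2.71 − 2.17)(9.8)/(2.71 + 2.17 + 1.180) = 0.8733 m/s².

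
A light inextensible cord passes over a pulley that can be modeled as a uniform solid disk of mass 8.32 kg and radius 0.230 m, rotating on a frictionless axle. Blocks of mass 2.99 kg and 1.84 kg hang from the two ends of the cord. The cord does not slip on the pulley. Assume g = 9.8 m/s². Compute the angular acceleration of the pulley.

I = ½MR² = (1/2)(8.32)(0.230)² = 0.2201 kg·m².
Heavier block: m₁g − T₁ = m₁a. Lighter block: T₂ − m₂g = m₂a.
Pulley: (T₁ − T₂)R = Iα = I(a/R), so T₁ − T₂ = (I/R²)a = (1/2)M_p a = 4.160·a.
Adding the three: (m₁ − m₂)g = (m₁ + m₂ + 4.160)a, so a = (2.99 − 1.84)(9.8)/(2.99 + 1.84 + 4.160) = 1.254 m/s².
α = a/R = 1.254/0.230 = 5.451 rad/s².

α ≈ 5.45 rad/s²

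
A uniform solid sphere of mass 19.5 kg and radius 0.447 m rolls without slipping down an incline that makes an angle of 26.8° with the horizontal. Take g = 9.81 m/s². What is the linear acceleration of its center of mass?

Translation along the incline: Mg sinθ − f = Ma.
Rotation about the center: fR = Iα with I = (2/5)MR². No-slip gives a = αR, so f = (I/R²)a = (2/5)M a.
Substituting: Mg sinθ = (1 + 0.4000)Ma, so a = g sinθ/(1 + 0.4000) = (9.81) sin 26.8° / 1.400 = 3.159 m/s².

a ≈ 3.16 m/s²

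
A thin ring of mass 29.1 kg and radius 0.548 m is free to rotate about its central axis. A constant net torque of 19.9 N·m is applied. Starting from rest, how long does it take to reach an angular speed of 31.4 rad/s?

t ≈ 13.8 s

I = MR² = (29.1)(0.548)² = 8.739 kg·m².
α = τ/I = 19.9/8.739 = 2.277 rad/s².
ω = αt ⇒ t = ω/α = 31.4/2.277 = 13.79 s.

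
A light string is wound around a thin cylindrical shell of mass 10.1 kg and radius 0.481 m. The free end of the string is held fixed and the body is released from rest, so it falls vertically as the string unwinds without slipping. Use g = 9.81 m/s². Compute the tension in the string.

T ≈ 49.5 N

Translation: Mg − T = Ma. Rotation about the center: TR = Iα with I = MR².
With a = αR: T = (I/R²)a = M a, so Mg = (1 + 1.000)Ma.
a = g/(1 + 1.000) = 9.81/2.000 = 4.905 m/s².
T = 1.000·M·a = (1.000)(10.1)(4.905) = 49.54 N.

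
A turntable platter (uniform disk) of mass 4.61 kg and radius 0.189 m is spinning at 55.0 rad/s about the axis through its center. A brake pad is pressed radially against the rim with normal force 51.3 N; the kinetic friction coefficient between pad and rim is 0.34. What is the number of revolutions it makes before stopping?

≈ 6.01 revolutions

I = ½MR² = (1/2)(4.61)(0.189)² = 0.08234 kg·m².
Friction force f = μN = (0.34)(51.3) = 17.44 N at the rim; torque magnitude τ = fR = 3.297 N·m, opposing ω.
|α| = τ/I = 3.297/0.08234 = 40.04 rad/s² (deceleration).
ω² = ω₀² − 2|α|θ with ω = 0 ⇒ θ = ω₀²/(2|α|) = 37.78 rad = 6.012 rev.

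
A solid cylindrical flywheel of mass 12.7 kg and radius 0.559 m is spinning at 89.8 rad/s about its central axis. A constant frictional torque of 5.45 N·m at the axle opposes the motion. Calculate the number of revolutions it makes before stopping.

≈ 234 revolutions

I = ½MR² = (1/2)(12.7)(0.559)² = 1.984 kg·m².
The net torque has magnitude 5.45 N·m, opposing ω.
|α| = τ/I = 5.450/1.984 = 2.747 rad/s² (deceleration).
ω² = ω₀² − 2|α|θ with ω = 0 ⇒ θ = ω₀²/(2|α|) = 1468 rad = 233.6 rev.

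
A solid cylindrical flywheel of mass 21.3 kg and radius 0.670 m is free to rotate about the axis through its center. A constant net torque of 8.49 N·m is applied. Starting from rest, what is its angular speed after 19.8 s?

I = ½MR² = (1/2)(21.3)(0.670)² = 4.781 kg·m².
α = τ/I = 8.49/4.781 = 1.776 rad/s².
ω = ω₀ + αt = 0 + (1.776)(19.8) = 35.16 rad/s.

ω ≈ 35.2 rad/s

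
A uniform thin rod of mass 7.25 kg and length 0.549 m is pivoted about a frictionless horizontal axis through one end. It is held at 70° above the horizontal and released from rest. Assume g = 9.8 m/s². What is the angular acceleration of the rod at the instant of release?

α ≈ 9.16 rad/s²

About the pivot, I = (1/3)ML² = (1/3)(7.25)(0.549)² = 0.7284 kg·m².
The weight acts at the center, a distance L/2 = 0.2745 m from the pivot; τ = Mg(L/2) cos 70° = 6.670 N·m.
α = τ/I = 6.670/0.7284 = 9.158 rad/s².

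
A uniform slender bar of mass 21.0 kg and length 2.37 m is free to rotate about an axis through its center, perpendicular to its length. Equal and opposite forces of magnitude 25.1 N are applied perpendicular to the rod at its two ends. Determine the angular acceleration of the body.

α ≈ 6.05 rad/s²

I = (1/12)ML² = (1/12)(21.0)(2.37)² = 9.830 kg·m².
The couple gives τ = F·(L/2) + F·(L/2) = F L = (25.1)(2.37) = 59.49 N·m.
Newton's second law for rotation, τ = Iα, gives α = τ/I = 59.49/9.830 = 6.052 rad/s².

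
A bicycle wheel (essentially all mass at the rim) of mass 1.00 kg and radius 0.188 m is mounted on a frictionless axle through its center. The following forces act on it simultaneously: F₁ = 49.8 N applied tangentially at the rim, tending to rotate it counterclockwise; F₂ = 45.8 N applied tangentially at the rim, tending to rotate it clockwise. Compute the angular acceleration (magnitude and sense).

I = MR² = (1.00)(0.188)² = 0.03534 kg·m².
Taking counterclockwise as positive: τ₁ = +(49.8)(0.188) = +9.362 N·m; τ₂ = −(45.8)(0.188) = −8.610 N·m.
Net torque τ = 0.7520 N·m.
α = τ/I = 0.7520/0.03534 = 21.28 rad/s².

α ≈ 21.3 rad/s², counterclockwise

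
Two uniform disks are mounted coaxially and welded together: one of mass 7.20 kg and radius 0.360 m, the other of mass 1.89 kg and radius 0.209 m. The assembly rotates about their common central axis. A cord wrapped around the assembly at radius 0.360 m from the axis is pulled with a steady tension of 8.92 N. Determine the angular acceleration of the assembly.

α ≈ 6.32 rad/s²

I = ½M₁R₁² + ½M₂R₂² = ½(7.20)(0.360)² + ½(1.89)(0.209)² = 0.5078 kg·m².
τ = F r = (8.92)(0.360) = 3.211 N·m.
α = τ/I = 3.211/0.5078 = 6.323 rad/s².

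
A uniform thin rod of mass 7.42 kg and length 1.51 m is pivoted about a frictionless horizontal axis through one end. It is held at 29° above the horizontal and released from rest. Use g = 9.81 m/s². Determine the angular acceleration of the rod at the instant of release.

About the pivot, I = (1/3)ML² = (1/3)(7.42)(1.51)² = 5.639 kg·m².
The weight acts at the center, a distance L/2 = 0.7550 m from the pivot; τ = Mg(L/2) cos 29° = 48.07 N·m.
α = τ/I = 48.07/5.639 = 8.523 rad/s².
(Equivalently α = (3g/(2L)) cos 29° = 8.523 rad/s².)

α ≈ 8.52 rad/s²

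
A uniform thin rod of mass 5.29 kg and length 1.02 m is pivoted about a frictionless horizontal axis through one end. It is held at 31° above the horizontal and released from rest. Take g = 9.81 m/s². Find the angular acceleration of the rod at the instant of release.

About the pivot, I = (1/3)ML² = (1/3)(5.29)(1.02)² = 1.835 kg·m².
The weight acts at the center, a distance L/2 = 0.5100 m from the pivot; τ = Mg(L/2) cos 31° = 22.69 N·m.
α = τ/I = 22.69/1.835 = 12.37 rad/s².

α ≈ 12.4 rad/s²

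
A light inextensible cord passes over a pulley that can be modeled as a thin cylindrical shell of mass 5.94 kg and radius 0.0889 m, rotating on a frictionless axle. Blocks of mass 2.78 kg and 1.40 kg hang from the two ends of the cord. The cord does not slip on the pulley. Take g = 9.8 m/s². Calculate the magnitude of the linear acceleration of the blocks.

a ≈ 1.34 m/s²

I = MR² = (5.94)(0.0889)² = 0.04695 kg·m².
Heavier block: m₁g − T₁ = m₁a. Lighter block: T₂ − m₂g = m₂a.
Pulley: (T₁ − T₂)R = Iα = I(a/R), so T₁ − T₂ = (I/R²)a = 1·M_p a = 5.940·a.
Adding the three: (m₁ − m₂)g = (m₁ + m₂ + 5.940)a, so a = (2.78 − 1.40)(9.8)/(2.78 + 1.40 + 5.940) = 1.336 m/s².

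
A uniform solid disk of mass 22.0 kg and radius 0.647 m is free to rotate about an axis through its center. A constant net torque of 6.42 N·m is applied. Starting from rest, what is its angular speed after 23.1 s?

I = ½MR² = (1/2)(22.0)(0.647)² = 4.605 kg·m².
α = τ/I = 6.42/4.605 = 1.394 rad/s².
ω = ω₀ + αt = 0 + (1.394)(23.1) = 32.21 rad/s.

ω ≈ 32.2 rad/s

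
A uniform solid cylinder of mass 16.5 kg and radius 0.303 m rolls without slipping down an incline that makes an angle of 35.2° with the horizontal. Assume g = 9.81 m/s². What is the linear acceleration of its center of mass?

Translation along the incline: Mg sinθ − f = Ma.
Rotation about the center: fR = Iα with I = ½MR². No-slip gives a = αR, so f = (I/R²)a = (1/2)M a.
Substituting: Mg sinθ = (1 + 0.5000)Ma, so a = g sinθ/(1 + 0.5000) = (9.81) sin 35.2° / 1.500 = 3.770 m/s².

a ≈ 3.77 m/s²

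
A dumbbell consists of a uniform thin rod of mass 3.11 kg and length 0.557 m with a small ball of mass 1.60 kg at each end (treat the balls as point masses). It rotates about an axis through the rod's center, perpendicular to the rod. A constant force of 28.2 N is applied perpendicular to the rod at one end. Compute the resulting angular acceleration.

α ≈ 23.9 rad/s²

I_rod = (1/12)ML² = (1/12)(3.11)(0.557)² = 0.08041 kg·m².
I_balls = 2·m·(L/2)² = 2(1.60)(0.2785)² = 0.2482 kg·m².
Total I = 0.3286 kg·m².
τ = F·(L/2) = (28.2)(0.279) = 7.854 N·m.
α = τ/I = 7.854/0.3286 = 23.90 rad/s².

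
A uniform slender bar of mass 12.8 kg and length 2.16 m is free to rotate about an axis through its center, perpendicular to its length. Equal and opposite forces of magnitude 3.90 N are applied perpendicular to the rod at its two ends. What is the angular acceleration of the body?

I = (1/12)ML² = (1/12)(12.8)(2.16)² = 4.977 kg·m².
The couple gives τ = F·(L/2) + F·(L/2) = F L = (3.90)(2.16) = 8.424 N·m.
From τ = Iα: α = 8.424/4.977 = 1.693 rad/s².

α ≈ 1.69 rad/s²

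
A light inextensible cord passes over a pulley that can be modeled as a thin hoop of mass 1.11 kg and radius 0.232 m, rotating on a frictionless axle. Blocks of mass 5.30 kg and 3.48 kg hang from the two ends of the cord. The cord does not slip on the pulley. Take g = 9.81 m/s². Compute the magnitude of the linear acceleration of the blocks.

I = MR² = (1.11)(0.232)² = 0.05974 kg·m².
Heavier block: m₁g − T₁ = m₁a. Lighter block: T₂ − m₂g = m₂a.
Pulley: (T₁ − T₂)R = Iα = I(a/R), so T₁ − T₂ = (I/R²)a = 1·M_p a = 1.110·a.
Adding the three: (m₁ − m₂)g = (m₁ + m₂ + 1.110)a, so a = (5.30 − 3.48)(9.81)/(5.30 + 3.48 + 1.110) = 1.805 m/s².

a ≈ 1.81 m/s²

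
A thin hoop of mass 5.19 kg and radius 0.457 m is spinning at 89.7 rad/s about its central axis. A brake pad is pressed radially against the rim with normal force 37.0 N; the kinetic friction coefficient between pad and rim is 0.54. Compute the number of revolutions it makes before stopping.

I = MR² = (5.19)(0.457)² = 1.084 kg·m².
Friction force f = μN = (0.54)(37.0) = 19.98 N at the rim; torque magnitude τ = fR = 9.131 N·m, opposing ω.
|α| = τ/I = 9.131/1.084 = 8.424 rad/s² (deceleration).
ω² = ω₀² − 2|α|θ with ω = 0 ⇒ θ = ω₀²/(2|α|) = 477.6 rad = 76.01 rev.

≈ 76.0 revolutions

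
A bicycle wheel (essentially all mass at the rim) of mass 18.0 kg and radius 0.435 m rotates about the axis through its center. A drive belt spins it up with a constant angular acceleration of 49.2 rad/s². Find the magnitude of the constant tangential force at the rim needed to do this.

I = MR² = (18.0)(0.435)² = 3.406 kg·m².
The required torque is τ = Iα = (3.406)(49.20) = 167.6 N·m.
A tangential force at the rim gives τ = FR, so F = τ/R = 167.6/0.435 = 385.2 N.

F ≈ 385 N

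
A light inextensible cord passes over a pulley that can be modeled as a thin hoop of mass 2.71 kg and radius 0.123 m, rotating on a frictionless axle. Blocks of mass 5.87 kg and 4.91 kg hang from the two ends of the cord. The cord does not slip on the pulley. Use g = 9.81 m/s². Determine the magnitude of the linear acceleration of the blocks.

a ≈ 0.698 m/s²

I = MR² = (2.71)(0.123)² = 0.04100 kg·m².
Heavier block: m₁g − T₁ = m₁a. Lighter block: T₂ − m₂g = m₂a.
Pulley: (T₁ − T₂)R = Iα = I(a/R), so T₁ − T₂ = (I/R²)a = 1·M_p a = 2.710·a.
Adding the three: (m₁ − m₂)g = (m₁ + m₂ + 2.710)a, so a = (5.87 − 4.91)(9.81)/(5.87 + 4.91 + 2.710) = 0.6981 m/s².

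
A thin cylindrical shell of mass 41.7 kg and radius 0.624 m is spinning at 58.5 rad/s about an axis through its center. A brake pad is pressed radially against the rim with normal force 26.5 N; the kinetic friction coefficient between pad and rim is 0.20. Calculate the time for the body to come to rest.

I = MR² = (41.7)(0.624)² = 16.24 kg·m².
Friction force f = μN = (0.20)(26.5) = 5.300 N at the rim; torque magnitude τ = fR = 3.307 N·m, opposing ω.
|α| = τ/I = 3.307/16.24 = 0.2037 rad/s² (deceleration).
0 = ω₀ − |α|t ⇒ t = ω₀/|α| = 58.5/0.2037 = 287.2 s.

t ≈ 287 s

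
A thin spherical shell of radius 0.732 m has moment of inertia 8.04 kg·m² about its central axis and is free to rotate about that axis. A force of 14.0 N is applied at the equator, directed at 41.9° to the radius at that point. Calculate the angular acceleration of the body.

Only the tangential component produces torque: τ = F R sinθ = (14.0)(0.732) sin 41.9° = 6.844 N·m.
From τ = Iα: α = 6.844/8.040 = 0.8512 rad/s².

α ≈ 0.851 rad/s²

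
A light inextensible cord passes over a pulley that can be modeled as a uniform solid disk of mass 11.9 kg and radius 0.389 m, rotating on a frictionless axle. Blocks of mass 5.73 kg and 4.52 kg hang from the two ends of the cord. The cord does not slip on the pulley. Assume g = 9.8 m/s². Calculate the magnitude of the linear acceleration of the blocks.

I = ½MR² = (1/2)(11.9)(0.389)² = 0.9004 kg·m².
Heavier block: m₁g − T₁ = m₁a. Lighter block: T₂ − m₂g = m₂a.
Pulley: (T₁ − T₂)R = Iα = I(a/R), so T₁ − T₂ = (I/R²)a = (1/2)M_p a = 5.950·a.
Adding the three: (m₁ − m₂)g = (m₁ + m₂ + 5.950)a, so a = (5.73 − 4.52)(9.8)/(5.73 + 4.52 + 5.950) = 0.7320 m/s².

a ≈ 0.732 m/s²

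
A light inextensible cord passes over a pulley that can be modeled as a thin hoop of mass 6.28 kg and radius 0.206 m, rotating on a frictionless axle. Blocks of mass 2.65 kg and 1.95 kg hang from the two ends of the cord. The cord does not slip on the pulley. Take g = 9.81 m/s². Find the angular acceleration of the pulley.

I = MR² = (6.28)(0.206)² = 0.2665 kg·m².
Heavier block: m₁g − T₁ = m₁a. Lighter block: T₂ − m₂g = m₂a.
Pulley: (T₁ − T₂)R = Iα = I(a/R), so T₁ − T₂ = (I/R²)a = 1·M_p a = 6.280·a.
Adding the three: (m₁ − m₂)g = (m₁ + m₂ + 6.280)a, so a = (2.65 − 1.95)(9.81)/(2.65 + 1.95 + 6.280) = 0.6312 m/s².
α = a/R = 0.6312/0.206 = 3.064 rad/s².

α ≈ 3.06 rad/s²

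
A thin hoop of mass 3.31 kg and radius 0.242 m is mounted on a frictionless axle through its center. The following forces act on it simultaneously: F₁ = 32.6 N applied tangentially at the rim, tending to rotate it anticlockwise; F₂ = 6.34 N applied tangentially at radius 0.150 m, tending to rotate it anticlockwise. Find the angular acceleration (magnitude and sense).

I = MR² = (3.31)(0.242)² = 0.1938 kg·m².
Taking anticlockwise as positive: τ₁ = +(32.6)(0.242) = +7.889 N·m; τ₂ = +(6.34)(0.150) = +0.9510 N·m.
Net torque τ = 8.840 N·m.
α = τ/I = 8.840/0.1938 = 45.60 rad/s².

α ≈ 45.6 rad/s², anticlockwise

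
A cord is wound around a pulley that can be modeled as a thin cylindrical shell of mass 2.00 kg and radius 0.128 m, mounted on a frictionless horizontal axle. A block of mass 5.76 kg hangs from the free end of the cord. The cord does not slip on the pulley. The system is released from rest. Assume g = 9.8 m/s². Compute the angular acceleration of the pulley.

α ≈ 56.8 rad/s²

I = MR² = (2.00)(0.128)² = 0.03277 kg·m².
Block: mg − T = ma. Pulley: TR = Iα. No-slip: a = αR, so T = (I/R²)a = 2.000·a.
Then mg = (m + 2.000)a, so a = (5.76)(9.8)/(5.76 + 2.000) = 7.274 m/s².
α = a/R = 7.274/0.128 = 56.83 rad/s².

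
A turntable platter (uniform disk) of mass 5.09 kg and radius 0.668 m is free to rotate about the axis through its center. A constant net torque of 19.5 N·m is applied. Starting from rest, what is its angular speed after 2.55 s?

I = ½MR² = (1/2)(5.09)(0.668)² = 1.136 kg·m².
α = τ/I = 19.5/1.136 = 17.17 rad/s².
ω = ω₀ + αt = 0 + (17.17)(2.55) = 43.79 rad/s.

ω ≈ 43.8 rad/s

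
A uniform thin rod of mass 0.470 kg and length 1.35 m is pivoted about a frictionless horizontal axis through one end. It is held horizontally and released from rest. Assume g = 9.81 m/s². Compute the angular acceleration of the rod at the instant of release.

About the pivot, I = (1/3)ML² = (1/3)(0.470)(1.35)² = 0.2855 kg·m².
The weight acts at the center, a distance L/2 = 0.6750 m from the pivot; τ = Mg(L/2) = 3.112 N·m.
α = τ/I = 3.112/0.2855 = 10.90 rad/s².
(Equivalently α = (3g/(2L)) = 10.90 rad/s².)

α ≈ 10.9 rad/s²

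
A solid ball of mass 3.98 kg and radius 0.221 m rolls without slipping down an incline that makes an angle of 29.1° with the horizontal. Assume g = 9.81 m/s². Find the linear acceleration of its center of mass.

Translation along the incline: Mg sinθ − f = Ma.
Rotation about the center: fR = Iα with I = (2/5)MR². No-slip gives a = αR, so f = (I/R²)a = (2/5)M a.
Substituting: Mg sinθ = (1 + 0.4000)Ma, so a = g sinθ/(1 + 0.4000) = (9.81) sin 29.1° / 1.400 = 3.408 m/s².

a ≈ 3.41 m/s²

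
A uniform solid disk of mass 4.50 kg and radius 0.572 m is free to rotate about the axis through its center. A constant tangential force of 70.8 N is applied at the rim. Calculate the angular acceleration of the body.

α ≈ 55.0 rad/s²

I = ½MR² = (1/2)(4.50)(0.572)² = 0.7362 kg·m².
τ = F R = (70.8)(0.572) = 40.50 N·m.
Newton's second law for rotation, τ = Iα, gives α = τ/I = 40.50/0.7362 = 55.01 rad/s².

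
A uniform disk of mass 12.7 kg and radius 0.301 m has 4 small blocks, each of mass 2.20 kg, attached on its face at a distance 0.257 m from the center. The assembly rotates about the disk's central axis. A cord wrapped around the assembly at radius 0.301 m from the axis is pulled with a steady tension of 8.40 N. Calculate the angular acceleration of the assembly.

I_disk = ½MR² = ½(12.7)(0.301)² = 0.5753 kg·m².
I_blocks = 4·m·r² = 4(2.20)(0.257)² = 0.5812 kg·m².
Total I = 1.157 kg·m².
τ = F r = (8.40)(0.301) = 2.528 N·m.
α = τ/I = 2.528/1.157 = 2.186 rad/s².

α ≈ 2.19 rad/s²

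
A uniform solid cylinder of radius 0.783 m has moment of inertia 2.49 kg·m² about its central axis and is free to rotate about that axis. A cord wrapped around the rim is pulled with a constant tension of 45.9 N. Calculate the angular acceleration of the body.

α ≈ 14.4 rad/s²

τ = F R = (45.9)(0.783) = 35.94 N·m.
Newton's second law for rotation, τ = Iα, gives α = τ/I = 35.94/2.490 = 14.43 rad/s².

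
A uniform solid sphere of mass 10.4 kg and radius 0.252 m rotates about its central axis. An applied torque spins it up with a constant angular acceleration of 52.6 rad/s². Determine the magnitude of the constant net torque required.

τ ≈ 13.9 N·m

I = (2/5)MR² = (2/5)(10.4)(0.252)² = 0.2642 kg·m².
τ = Iα = (0.2642)(52.60) = 13.90 N·m.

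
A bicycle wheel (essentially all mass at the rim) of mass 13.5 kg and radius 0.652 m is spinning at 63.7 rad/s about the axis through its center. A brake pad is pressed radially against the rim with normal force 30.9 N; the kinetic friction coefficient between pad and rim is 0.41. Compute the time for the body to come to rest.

I = MR² = (13.5)(0.652)² = 5.739 kg·m².
Friction force f = μN = (0.41)(30.9) = 12.67 N at the rim; torque magnitude τ = fR = 8.260 N·m, opposing ω.
|α| = τ/I = 8.260/5.739 = 1.439 rad/s² (deceleration).
0 = ω₀ − |α|t ⇒ t = ω₀/|α| = 63.7/1.439 = 44.26 s.

t ≈ 44.3 s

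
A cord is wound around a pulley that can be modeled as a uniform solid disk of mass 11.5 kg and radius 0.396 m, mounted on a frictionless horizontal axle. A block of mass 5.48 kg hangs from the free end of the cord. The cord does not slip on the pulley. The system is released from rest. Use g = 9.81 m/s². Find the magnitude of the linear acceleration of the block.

I = ½MR² = (1/2)(11.5)(0.396)² = 0.9017 kg·m².
Block: mg − T = ma. Pulley: TR = Iα. No-slip: a = αR, so T = (I/R²)a = 5.750·a.
Then mg = (m + 5.750)a, so a = (5.48)(9.81)/(5.48 + 5.750) = 4.787 m/s².

a ≈ 4.79 m/s²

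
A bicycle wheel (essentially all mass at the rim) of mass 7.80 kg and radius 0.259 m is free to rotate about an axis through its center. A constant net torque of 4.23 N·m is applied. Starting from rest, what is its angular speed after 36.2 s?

ω ≈ 293 rad/s

I = MR² = (7.80)(0.259)² = 0.5232 kg·m².
α = τ/I = 4.23/0.5232 = 8.084 rad/s².
ω = ω₀ + αt = 0 + (8.084)(36.2) = 292.7 rad/s.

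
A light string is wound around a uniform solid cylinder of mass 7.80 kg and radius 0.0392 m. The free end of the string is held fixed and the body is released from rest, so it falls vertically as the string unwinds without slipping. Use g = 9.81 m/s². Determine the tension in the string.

T ≈ 25.5 N

Translation: Mg − T = Ma. Rotation about the center: TR = Iα with I = ½MR².
With a = αR: T = (I/R²)a = (1/2)M a, so Mg = (1 + 0.5000)Ma.
a = g/(1 + 0.5000) = 9.81/1.500 = 6.540 m/s².
T = 0.5000·M·a = (0.5000)(7.80)(6.540) = 25.51 N.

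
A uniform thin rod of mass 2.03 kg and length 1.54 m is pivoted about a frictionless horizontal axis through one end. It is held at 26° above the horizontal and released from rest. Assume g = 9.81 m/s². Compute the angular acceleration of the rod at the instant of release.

About the pivot, I = (1/3)ML² = (1/3)(2.03)(1.54)² = 1.605 kg·m².
The weight acts at the center, a distance L/2 = 0.7700 m from the pivot; τ = Mg(L/2) cos 26° = 13.78 N·m.
α = τ/I = 13.78/1.605 = 8.588 rad/s².

α ≈ 8.59 rad/s²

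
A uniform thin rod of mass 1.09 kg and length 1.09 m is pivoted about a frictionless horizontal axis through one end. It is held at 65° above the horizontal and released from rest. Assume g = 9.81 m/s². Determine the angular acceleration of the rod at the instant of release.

About the pivot, I = (1/3)ML² = (1/3)(1.09)(1.09)² = 0.4317 kg·m².
The weight acts at the center, a distance L/2 = 0.5450 m from the pivot; τ = Mg(L/2) cos 65° = 2.463 N·m.
α = τ/I = 2.463/0.4317 = 5.705 rad/s².
(Equivalently α = (3g/(2L)) cos 65° = 5.705 rad/s².)

α ≈ 5.71 rad/s²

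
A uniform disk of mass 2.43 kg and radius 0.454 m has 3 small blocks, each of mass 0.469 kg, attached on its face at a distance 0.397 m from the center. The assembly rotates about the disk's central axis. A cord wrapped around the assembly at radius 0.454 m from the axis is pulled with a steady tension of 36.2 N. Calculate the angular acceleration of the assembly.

I_disk = ½MR² = ½(2.43)(0.454)² = 0.2504 kg·m².
I_blocks = 3·m·r² = 3(0.469)(0.397)² = 0.2218 kg·m².
Total I = 0.4722 kg·m².
τ = F r = (36.2)(0.454) = 16.43 N·m.
α = τ/I = 16.43/0.4722 = 34.81 rad/s².

α ≈ 34.8 rad/s²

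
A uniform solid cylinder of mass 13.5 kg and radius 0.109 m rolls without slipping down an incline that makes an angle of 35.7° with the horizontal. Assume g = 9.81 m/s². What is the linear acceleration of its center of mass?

a ≈ 3.82 m/s²

Translation along the incline: Mg sinθ − f = Ma.
Rotation about the center: fR = Iα with I = ½MR². No-slip gives a = αR, so f = (I/R²)a = (1/2)M a.
Substituting: Mg sinθ = (1 + 0.5000)Ma, so a = g sinθ/(1 + 0.5000) = (9.81) sin 35.7° / 1.500 = 3.816 m/s².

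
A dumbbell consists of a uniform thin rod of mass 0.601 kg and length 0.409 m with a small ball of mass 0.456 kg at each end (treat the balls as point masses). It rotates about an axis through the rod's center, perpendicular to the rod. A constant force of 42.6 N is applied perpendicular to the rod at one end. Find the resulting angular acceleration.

α ≈ 187 rad/s²

I_rod = (1/12)ML² = (1/12)(0.601)(0.409)² = 0.008378 kg·m².
I_balls = 2·m·(L/2)² = 2(0.456)(0.2045)² = 0.03814 kg·m².
Total I = 0.04652 kg·m².
τ = F·(L/2) = (42.6)(0.204) = 8.712 N·m.
α = τ/I = 8.712/0.04652 = 187.3 rad/s².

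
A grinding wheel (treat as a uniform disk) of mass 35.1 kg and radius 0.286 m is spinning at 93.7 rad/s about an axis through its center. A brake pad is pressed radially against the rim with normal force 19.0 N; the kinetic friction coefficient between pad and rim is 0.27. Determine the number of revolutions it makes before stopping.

≈ 684 revolutions

I = ½MR² = (1/2)(35.1)(0.286)² = 1.436 kg·m².
Friction force f = μN = (0.27)(19.0) = 5.130 N at the rim; torque magnitude τ = fR = 1.467 N·m, opposing ω.
|α| = τ/I = 1.467/1.436 = 1.022 rad/s² (deceleration).
ω² = ω₀² − 2|α|θ with ω = 0 ⇒ θ = ω₀²/(2|α|) = 4295 rad = 683.6 rev.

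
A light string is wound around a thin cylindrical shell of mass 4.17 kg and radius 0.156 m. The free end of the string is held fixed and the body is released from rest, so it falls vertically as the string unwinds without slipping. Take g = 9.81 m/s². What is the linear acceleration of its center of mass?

Translation: Mg − T = Ma. Rotation about the center: TR = Iα with I = MR².
With a = αR: T = (I/R²)a = M a, so Mg = (1 + 1.000)Ma.
a = g/(1 + 1.000) = 9.81/2.000 = 4.905 m/s².

a ≈ 4.91 m/s²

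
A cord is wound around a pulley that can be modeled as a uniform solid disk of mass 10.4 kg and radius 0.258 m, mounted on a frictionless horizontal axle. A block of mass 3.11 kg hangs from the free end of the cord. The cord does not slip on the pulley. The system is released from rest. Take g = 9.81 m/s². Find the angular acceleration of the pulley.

α ≈ 14.2 rad/s²

I = ½MR² = (1/2)(10.4)(0.258)² = 0.3461 kg·m².
Block: mg − T = ma. Pulley: TR = Iα. No-slip: a = αR, so T = (I/R²)a = 5.200·a.
Then mg = (m + 5.200)a, so a = (3.11)(9.81)/(3.11 + 5.200) = 3.671 m/s².
α = a/R = 3.671/0.258 = 14.23 rad/s².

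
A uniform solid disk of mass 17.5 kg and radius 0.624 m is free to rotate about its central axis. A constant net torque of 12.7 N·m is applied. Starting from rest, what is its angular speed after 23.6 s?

ω ≈ 88.0 rad/s

I = ½MR² = (1/2)(17.5)(0.624)² = 3.407 kg·m².
α = τ/I = 12.7/3.407 = 3.728 rad/s².
ω = ω₀ + αt = 0 + (3.728)(23.6) = 87.97 rad/s.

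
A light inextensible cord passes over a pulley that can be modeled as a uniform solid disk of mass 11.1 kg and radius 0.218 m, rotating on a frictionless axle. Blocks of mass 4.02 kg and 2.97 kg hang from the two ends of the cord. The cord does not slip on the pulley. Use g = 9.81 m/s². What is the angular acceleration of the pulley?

α ≈ 3.77 rad/s²

I = ½MR² = (1/2)(11.1)(0.218)² = 0.2638 kg·m².
Heavier block: m₁g − T₁ = m₁a. Lighter block: T₂ − m₂g = m₂a.
Pulley: (T₁ − T₂)R = Iα = I(a/R), so T₁ − T₂ = (I/R²)a = (1/2)M_p a = 5.550·a.
Adding the three: (m₁ − m₂)g = (m₁ + m₂ + 5.550)a, so a = (4.02 − 2.97)(9.81)/(4.02 + 2.97 + 5.550) = 0.8214 m/s².
α = a/R = 0.8214/0.218 = 3.768 rad/s².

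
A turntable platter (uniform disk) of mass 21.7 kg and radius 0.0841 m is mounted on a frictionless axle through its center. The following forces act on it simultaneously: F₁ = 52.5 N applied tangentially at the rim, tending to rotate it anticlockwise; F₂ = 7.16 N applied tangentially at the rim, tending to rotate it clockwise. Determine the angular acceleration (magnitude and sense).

I = ½MR² = (1/2)(21.7)(0.0841)² = 0.07674 kg·m².
Taking anticlockwise as positive: τ₁ = +(52.5)(0.0841) = +4.415 N·m; τ₂ = −(7.16)(0.0841) = −0.6022 N·m.
Net torque τ = 3.813 N·m.
α = τ/I = 3.813/0.07674 = 49.69 rad/s².

α ≈ 49.7 rad/s², anticlockwise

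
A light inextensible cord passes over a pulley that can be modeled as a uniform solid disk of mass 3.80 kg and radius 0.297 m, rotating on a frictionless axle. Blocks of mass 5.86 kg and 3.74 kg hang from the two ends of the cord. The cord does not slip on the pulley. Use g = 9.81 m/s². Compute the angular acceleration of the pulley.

I = ½MR² = (1/2)(3.80)(0.297)² = 0.1676 kg·m².
Heavier block: m₁g − T₁ = m₁a. Lighter block: T₂ − m₂g = m₂a.
Pulley: (T₁ − T₂)R = Iα = I(a/R), so T₁ − T₂ = (I/R²)a = (1/2)M_p a = 1.900·a.
Adding the three: (m₁ − m₂)g = (m₁ + m₂ + 1.900)a, so a = (5.86 − 3.74)(9.81)/(5.86 + 3.74 + 1.900) = 1.808 m/s².
α = a/R = 1.808/0.297 = 6.089 rad/s².

α ≈ 6.09 rad/s²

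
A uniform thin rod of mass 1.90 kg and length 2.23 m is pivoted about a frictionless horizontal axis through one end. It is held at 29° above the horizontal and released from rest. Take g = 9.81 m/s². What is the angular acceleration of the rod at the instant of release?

About the pivot, I = (1/3)ML² = (1/3)(1.90)(2.23)² = 3.150 kg·m².
The weight acts at the center, a distance L/2 = 1.115 m from the pivot; τ = Mg(L/2) cos 29° = 18.18 N·m.
α = τ/I = 18.18/3.150 = 5.771 rad/s².
(Equivalently α = (3g/(2L)) cos 29° = 5.771 rad/s².)

α ≈ 5.77 rad/s²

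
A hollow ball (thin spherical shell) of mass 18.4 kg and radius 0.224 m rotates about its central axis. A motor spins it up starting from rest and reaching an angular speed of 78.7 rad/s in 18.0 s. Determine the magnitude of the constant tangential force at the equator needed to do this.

I = (2/3)MR² = (2/3)(18.4)(0.224)² = 0.6155 kg·m².
α = Δω/Δt = (78.7 − 0)/18.0 = 4.372 rad/s².
The required torque is τ = Iα = (0.6155)(4.372) = 2.691 N·m.
A tangential force at the equator gives τ = FR, so F = τ/R = 2.691/0.224 = 12.01 N.

F ≈ 12.0 N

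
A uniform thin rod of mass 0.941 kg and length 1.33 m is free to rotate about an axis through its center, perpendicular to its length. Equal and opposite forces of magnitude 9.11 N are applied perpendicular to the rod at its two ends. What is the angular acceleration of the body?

I = (1/12)ML² = (1/12)(0.941)(1.33)² = 0.1387 kg·m².
The couple gives τ = F·(L/2) + F·(L/2) = F L = (9.11)(1.33) = 12.12 N·m.
Newton's second law for rotation, τ = Iα, gives α = τ/I = 12.12/0.1387 = 87.35 rad/s².

α ≈ 87.3 rad/s²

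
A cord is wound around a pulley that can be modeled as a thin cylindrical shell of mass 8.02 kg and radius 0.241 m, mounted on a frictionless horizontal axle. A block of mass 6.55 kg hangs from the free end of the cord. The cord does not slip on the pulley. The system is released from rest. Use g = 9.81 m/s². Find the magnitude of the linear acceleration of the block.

a ≈ 4.41 m/s²

I = MR² = (8.02)(0.241)² = 0.4658 kg·m².
Block: mg − T = ma. Pulley: TR = Iα. No-slip: a = αR, so T = (I/R²)a = 8.020·a.
Then mg = (m + 8.020)a, so a = (6.55)(9.81)/(6.55 + 8.020) = 4.410 m/s².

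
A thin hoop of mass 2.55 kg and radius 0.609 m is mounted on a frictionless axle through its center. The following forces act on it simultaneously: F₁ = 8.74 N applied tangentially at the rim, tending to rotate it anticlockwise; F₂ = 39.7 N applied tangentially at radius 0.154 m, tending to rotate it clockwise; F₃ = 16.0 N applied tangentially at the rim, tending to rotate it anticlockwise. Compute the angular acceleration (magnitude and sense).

I = MR² = (2.55)(0.609)² = 0.9457 kg·m².
Taking anticlockwise as positive: τ₁ = +(8.74)(0.609) = +5.323 N·m; τ₂ = −(39.7)(0.154) = −6.114 N·m; τ₃ = +(16.0)(0.609) = +9.744 N·m.
Net torque τ = 8.953 N·m.
α = τ/I = 8.953/0.9457 = 9.466 rad/s².

α ≈ 9.47 rad/s², anticlockwise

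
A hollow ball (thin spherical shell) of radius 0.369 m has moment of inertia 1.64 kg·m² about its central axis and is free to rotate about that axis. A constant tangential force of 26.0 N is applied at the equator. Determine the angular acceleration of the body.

α ≈ 5.85 rad/s²

τ = F R = (26.0)(0.369) = 9.594 N·m.
Newton's second law for rotation, τ = Iα, gives α = τ/I = 9.594/1.640 = 5.850 rad/s².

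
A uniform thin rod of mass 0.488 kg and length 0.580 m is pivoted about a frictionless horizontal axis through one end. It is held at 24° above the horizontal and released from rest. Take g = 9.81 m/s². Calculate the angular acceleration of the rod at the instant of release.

α ≈ 23.2 rad/s²

About the pivot, I = (1/3)ML² = (1/3)(0.488)(0.580)² = 0.05472 kg·m².
The weight acts at the center, a distance L/2 = 0.2900 m from the pivot; τ = Mg(L/2) cos 24° = 1.268 N·m.
α = τ/I = 1.268/0.05472 = 23.18 rad/s².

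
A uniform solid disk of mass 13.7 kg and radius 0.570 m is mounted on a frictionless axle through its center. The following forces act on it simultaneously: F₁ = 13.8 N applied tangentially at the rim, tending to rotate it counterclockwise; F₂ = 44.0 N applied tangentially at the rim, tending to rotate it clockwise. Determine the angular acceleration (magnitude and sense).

I = ½MR² = (1/2)(13.7)(0.570)² = 2.226 kg·m².
Taking counterclockwise as positive: τ₁ = +(13.8)(0.570) = +7.866 N·m; τ₂ = −(44.0)(0.570) = −25.08 N·m.
Net torque τ = -17.21 N·m.
α = τ/I = -17.21/2.226 = -7.735 rad/s².

α ≈ 7.73 rad/s², clockwise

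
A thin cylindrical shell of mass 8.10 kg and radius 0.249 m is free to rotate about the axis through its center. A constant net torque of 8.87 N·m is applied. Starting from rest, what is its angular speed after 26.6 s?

I = MR² = (8.10)(0.249)² = 0.5022 kg·m².
α = τ/I = 8.87/0.5022 = 17.66 rad/s².
ω = ω₀ + αt = 0 + (17.66)(26.6) = 469.8 rad/s.

ω ≈ 470 rad/s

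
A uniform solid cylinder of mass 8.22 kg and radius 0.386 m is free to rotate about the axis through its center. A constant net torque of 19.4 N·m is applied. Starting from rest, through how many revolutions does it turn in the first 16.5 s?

≈ 686 revolutions

I = ½MR² = (1/2)(8.22)(0.386)² = 0.6124 kg·m².
α = τ/I = 19.4/0.6124 = 31.68 rad/s².
θ = ½αt² = ½(31.68)(16.5)² = 4312 rad.
Revolutions = θ/(2π) = 686.3.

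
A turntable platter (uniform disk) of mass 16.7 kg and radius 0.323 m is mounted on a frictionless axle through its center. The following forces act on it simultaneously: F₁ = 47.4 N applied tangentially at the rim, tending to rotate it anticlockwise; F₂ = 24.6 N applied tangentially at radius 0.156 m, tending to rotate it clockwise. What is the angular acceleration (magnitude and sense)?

α ≈ 13.2 rad/s², anticlockwise

I = ½MR² = (1/2)(16.7)(0.323)² = 0.8711 kg·m².
Taking anticlockwise as positive: τ₁ = +(47.4)(0.323) = +15.31 N·m; τ₂ = −(24.6)(0.156) = −3.838 N·m.
Net torque τ = 11.47 N·m.
α = τ/I = 11.47/0.8711 = 13.17 rad/s².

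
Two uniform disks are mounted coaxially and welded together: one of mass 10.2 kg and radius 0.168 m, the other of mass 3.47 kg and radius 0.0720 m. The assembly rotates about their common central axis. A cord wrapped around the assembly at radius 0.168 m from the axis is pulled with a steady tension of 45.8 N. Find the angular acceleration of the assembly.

I = ½M₁R₁² + ½M₂R₂² = ½(10.2)(0.168)² + ½(3.47)(0.0720)² = 0.1529 kg·m².
τ = F r = (45.8)(0.168) = 7.694 N·m.
α = τ/I = 7.694/0.1529 = 50.31 rad/s².

α ≈ 50.3 rad/s²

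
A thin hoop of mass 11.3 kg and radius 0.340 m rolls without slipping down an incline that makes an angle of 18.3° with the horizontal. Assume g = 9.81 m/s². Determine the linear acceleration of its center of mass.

Translation along the incline: Mg sinθ − f = Ma.
Rotation about the center: fR = Iα with I = MR². No-slip gives a = αR, so f = (I/R²)a = M a.
Substituting: Mg sinθ = (1 + 1.000)Ma, so a = g sinθ/(1 + 1.000) = (9.81) sin 18.3° / 2.000 = 1.540 m/s².

a ≈ 1.54 m/s²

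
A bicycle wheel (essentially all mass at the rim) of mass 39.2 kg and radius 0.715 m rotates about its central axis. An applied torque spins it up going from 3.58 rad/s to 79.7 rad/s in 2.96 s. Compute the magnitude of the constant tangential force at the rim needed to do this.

F ≈ 721 N

I = MR² = (39.2)(0.715)² = 20.04 kg·m².
α = Δω/Δt = (79.7 − 3.58)/2.96 = 25.72 rad/s².
The required torque is τ = Iα = (20.04)(25.72) = 515.4 N·m.
A tangential force at the rim gives τ = FR, so F = τ/R = 515.4/0.715 = 720.8 N.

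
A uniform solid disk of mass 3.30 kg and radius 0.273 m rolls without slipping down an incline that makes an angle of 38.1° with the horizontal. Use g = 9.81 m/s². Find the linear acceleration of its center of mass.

a ≈ 4.04 m/s²

Translation along the incline: Mg sinθ − f = Ma.
Rotation about the center: fR = Iα with I = ½MR². No-slip gives a = αR, so f = (I/R²)a = (1/2)M a.
Substituting: Mg sinθ = (1 + 0.5000)Ma, so a = g sinθ/(1 + 0.5000) = (9.81) sin 38.1° / 1.500 = 4.035 m/s².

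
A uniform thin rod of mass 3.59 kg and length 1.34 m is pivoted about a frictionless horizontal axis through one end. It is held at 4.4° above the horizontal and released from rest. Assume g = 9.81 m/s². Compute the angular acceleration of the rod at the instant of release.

α ≈ 10.9 rad/s²

About the pivot, I = (1/3)ML² = (1/3)(3.59)(1.34)² = 2.149 kg·m².
The weight acts at the center, a distance L/2 = 0.6700 m from the pivot; τ = Mg(L/2) cos 4.4° = 23.53 N·m.
α = τ/I = 23.53/2.149 = 10.95 rad/s².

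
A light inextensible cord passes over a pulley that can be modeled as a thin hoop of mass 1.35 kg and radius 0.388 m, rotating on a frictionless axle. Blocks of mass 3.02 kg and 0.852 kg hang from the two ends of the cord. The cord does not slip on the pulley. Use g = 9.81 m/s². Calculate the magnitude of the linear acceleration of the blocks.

I = MR² = (1.35)(0.388)² = 0.2032 kg·m².
Heavier block: m₁g − T₁ = m₁a. Lighter block: T₂ − m₂g = m₂a.
Pulley: (T₁ − T₂)R = Iα = I(a/R), so T₁ − T₂ = (I/R²)a = 1·M_p a = 1.350·a.
Adding the three: (m₁ − m₂)g = (m₁ + m₂ + 1.350)a, so a = (3.02 − 0.852)(9.81)/(3.02 + 0.852 + 1.350) = 4.073 m/s².

a ≈ 4.07 m/s²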